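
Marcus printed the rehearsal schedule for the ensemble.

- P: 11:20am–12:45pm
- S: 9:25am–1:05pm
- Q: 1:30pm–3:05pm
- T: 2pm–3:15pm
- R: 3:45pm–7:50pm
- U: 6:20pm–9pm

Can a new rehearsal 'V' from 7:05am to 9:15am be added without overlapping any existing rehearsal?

Yes — the slot is free

S: starts 9:25am at or after V ends 9:15am → clear.
P: starts 11:20am at or after V ends 9:15am → clear.
Q: starts 1:30pm at or after V ends 9:15am → clear.
T: starts 2pm at or after V ends 9:15am → clear.
R: starts 3:45pm at or after V ends 9:15am → clear.
U: starts 6:20pm at or after V ends 9:15am → clear.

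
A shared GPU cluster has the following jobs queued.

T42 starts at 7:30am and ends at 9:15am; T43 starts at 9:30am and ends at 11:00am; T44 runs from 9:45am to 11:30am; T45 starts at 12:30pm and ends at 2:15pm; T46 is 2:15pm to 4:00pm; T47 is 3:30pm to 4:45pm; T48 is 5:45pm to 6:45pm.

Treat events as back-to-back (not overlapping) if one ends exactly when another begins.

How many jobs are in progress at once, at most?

Sweep the timeline, counting +1 at each start and −1 at each end (ends before starts at a tie):
7:30am start T42 → 1
9:15am end T42 → 0
9:30am start T43 → 1
9:45am start T44 → 2
11:00am end T43 → 1
11:30am end T44 → 0
12:30pm start T45 → 1
2:15pm end T45 → 0
2:15pm start T46 → 1
3:30pm start T47 → 2
4:00pm end T46 → 1
4:45pm end T47 → 0
5:45pm start T48 → 1
6:45pm end T48 → 0
Peak is 2, at 9:45am (T43, T44).

2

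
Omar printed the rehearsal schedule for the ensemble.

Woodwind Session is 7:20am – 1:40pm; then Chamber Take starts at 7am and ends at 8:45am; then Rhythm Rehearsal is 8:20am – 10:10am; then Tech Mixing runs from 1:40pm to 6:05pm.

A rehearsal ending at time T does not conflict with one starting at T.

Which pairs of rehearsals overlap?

Chamber Take & Rhythm Rehearsal, Chamber Take & Woodwind Session, Rhythm Rehearsal & Woodwind Session

Two intervals overlap when each starts before the other ends.
Sorted by start: Chamber Take, Woodwind Session, Rhythm Rehearsal, Tech Mixing.
Woodwind Session starts before Chamber Take ends → Chamber Take and Woodwind Session overlap.
Rhythm Rehearsal starts before Chamber Take ends → Chamber Take and Rhythm Rehearsal overlap.
Tech Mixing starts after Chamber Take ends.
Rhythm Rehearsal starts before Woodwind Session ends → Woodwind Session and Rhythm Rehearsal overlap.
Tech Mixing starts exactly when Woodwind Session ends (back-to-back, no overlap).
Tech Mixing starts after Rhythm Rehearsal ends.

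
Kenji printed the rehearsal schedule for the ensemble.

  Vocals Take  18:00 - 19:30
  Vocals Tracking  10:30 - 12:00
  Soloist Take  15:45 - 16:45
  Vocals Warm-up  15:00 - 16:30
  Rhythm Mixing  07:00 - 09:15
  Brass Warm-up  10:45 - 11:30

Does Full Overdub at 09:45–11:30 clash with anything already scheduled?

Yes — it overlaps Brass Warm-up, Vocals Tracking

Rhythm Mixing: ends 09:15 at or before Full Overdub starts 09:45 → clear.
Vocals Tracking: starts 10:30 before Full Overdub ends 11:30, and ends 12:00 after Full Overdub starts 09:45 → overlap.
Brass Warm-up: starts 10:45 before Full Overdub ends 11:30, and ends 11:30 after Full Overdub starts 09:45 → overlap.
Vocals Warm-up: starts 15:00 at or after Full Overdub ends 11:30 → clear.
Soloist Take: starts 15:45 at or after Full Overdub ends 11:30 → clear.
Vocals Take: starts 18:00 at or after Full Overdub ends 11:30 → clear.
Full Overdub overlaps Vocals Tracking, Brass Warm-up.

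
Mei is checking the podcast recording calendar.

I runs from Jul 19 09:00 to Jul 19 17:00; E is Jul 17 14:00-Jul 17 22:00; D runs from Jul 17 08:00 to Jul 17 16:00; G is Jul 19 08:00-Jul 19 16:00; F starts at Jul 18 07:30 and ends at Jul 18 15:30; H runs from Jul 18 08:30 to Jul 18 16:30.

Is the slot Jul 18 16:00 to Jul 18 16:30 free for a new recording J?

No — it overlaps H

D: ends Jul 17 16:00 at or before J starts Jul 18 16:00 → clear.
E: ends Jul 17 22:00 at or before J starts Jul 18 16:00 → clear.
F: ends Jul 18 15:30 at or before J starts Jul 18 16:00 → clear.
H: starts Jul 18 08:30 before J ends Jul 18 16:30, and ends Jul 18 16:30 after J starts Jul 18 16:00 → overlap.
G: starts Jul 19 08:00 at or after J ends Jul 18 16:30 → clear.
I: starts Jul 19 09:00 at or after J ends Jul 18 16:30 → clear.
J overlaps H.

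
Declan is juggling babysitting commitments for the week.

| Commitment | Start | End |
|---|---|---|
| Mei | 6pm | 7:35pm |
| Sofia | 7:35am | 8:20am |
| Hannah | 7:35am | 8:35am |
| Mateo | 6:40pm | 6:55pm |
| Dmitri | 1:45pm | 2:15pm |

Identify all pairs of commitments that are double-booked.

Sorted by start: Sofia, Hannah, Dmitri, Mei, Mateo.
Hannah starts before Sofia ends → Sofia and Hannah overlap.
Dmitri starts after Sofia ends, so nothing later overlaps Sofia either.
Dmitri starts after Hannah ends, so nothing later overlaps Hannah either.
Mei starts after Dmitri ends, so nothing later overlaps Dmitri either.
Mateo starts before Mei ends → Mei and Mateo overlap.

Hannah & Sofia, Mateo & Mei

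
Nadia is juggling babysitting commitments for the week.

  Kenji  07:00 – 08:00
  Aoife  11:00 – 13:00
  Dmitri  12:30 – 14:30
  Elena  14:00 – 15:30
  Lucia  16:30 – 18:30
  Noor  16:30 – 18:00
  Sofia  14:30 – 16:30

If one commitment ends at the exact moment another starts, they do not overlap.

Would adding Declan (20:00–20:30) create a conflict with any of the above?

No — it doesn't clash with anything

Kenji: ends 08:00 at or before Declan starts 20:00 → clear.
Aoife: ends 13:00 at or before Declan starts 20:00 → clear.
Dmitri: ends 14:30 at or before Declan starts 20:00 → clear.
Elena: ends 15:30 at or before Declan starts 20:00 → clear.
Sofia: ends 16:30 at or before Declan starts 20:00 → clear.
Lucia: ends 18:30 at or before Declan starts 20:00 → clear.
Noor: ends 18:00 at or before Declan starts 20:00 → clear.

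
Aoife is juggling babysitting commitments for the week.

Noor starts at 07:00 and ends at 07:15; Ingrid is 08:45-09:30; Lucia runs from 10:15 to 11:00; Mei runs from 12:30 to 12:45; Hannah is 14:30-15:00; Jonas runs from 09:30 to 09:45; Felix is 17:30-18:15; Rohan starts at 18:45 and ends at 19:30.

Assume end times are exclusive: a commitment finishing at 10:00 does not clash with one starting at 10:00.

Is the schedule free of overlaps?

Yes

Sorted by start: Noor, Ingrid, Jonas, Lucia, Mei, Hannah, Felix, Rohan.
Ingrid starts after Noor ends, so nothing later overlaps Noor either.
Jonas starts exactly when Ingrid ends (back-to-back, no overlap), so nothing later overlaps Ingrid either.
Lucia starts after Jonas ends, so nothing later overlaps Jonas either.
Mei starts after Lucia ends, so nothing later overlaps Lucia either.
Hannah starts after Mei ends, so nothing later overlaps Mei either.
Felix starts after Hannah ends, so nothing later overlaps Hannah either.
Rohan starts after Felix ends.
Every pair is clear; the schedule has no overlaps.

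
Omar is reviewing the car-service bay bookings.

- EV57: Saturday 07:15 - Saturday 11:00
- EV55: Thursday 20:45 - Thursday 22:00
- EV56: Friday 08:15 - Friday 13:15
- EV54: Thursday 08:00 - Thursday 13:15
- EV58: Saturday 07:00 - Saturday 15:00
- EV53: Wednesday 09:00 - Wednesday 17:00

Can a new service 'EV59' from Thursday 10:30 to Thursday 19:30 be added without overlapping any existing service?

No — it overlaps EV54

EV53: ends Wednesday 17:00 at or before EV59 starts Thursday 10:30 → clear.
EV54: starts Thursday 08:00 before EV59 ends Thursday 19:30, and ends Thursday 13:15 after EV59 starts Thursday 10:30 → overlap.
EV55: starts Thursday 20:45 at or after EV59 ends Thursday 19:30 → clear.
EV56: starts Friday 08:15 at or after EV59 ends Thursday 19:30 → clear.
EV58: starts Saturday 07:00 at or after EV59 ends Thursday 19:30 → clear.
EV57: starts Saturday 07:15 at or after EV59 ends Thursday 19:30 → clear.
EV59 overlaps EV54.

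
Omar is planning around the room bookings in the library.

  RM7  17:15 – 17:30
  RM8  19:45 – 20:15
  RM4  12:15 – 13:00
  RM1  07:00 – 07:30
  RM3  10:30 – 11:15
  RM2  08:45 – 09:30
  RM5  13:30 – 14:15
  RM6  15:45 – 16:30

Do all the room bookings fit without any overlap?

Yes

Check each pair: they overlap iff neither finishes before the other starts.
Sorted by start: RM1, RM2, RM3, RM4, RM5, RM6, RM7, RM8.
RM2 starts after RM1 ends, so RM1 has no further overlaps.
RM3 starts after RM2 ends, so RM2 has no further overlaps.
RM4 starts after RM3 ends, so RM3 has no further overlaps.
RM5 starts after RM4 ends, so RM4 has no further overlaps.
RM6 starts after RM5 ends, so RM5 has no further overlaps.
RM7 starts after RM6 ends, so RM6 has no further overlaps.
RM8 starts after RM7 ends.
Every pair is clear; the schedule has no overlaps.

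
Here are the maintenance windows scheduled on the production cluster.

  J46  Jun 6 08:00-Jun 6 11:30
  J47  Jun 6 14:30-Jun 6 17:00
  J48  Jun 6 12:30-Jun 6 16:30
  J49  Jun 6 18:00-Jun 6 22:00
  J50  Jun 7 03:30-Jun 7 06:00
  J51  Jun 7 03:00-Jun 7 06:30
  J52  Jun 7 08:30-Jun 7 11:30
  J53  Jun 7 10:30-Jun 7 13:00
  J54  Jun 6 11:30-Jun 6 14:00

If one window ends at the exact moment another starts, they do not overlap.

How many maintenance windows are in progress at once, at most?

2

Sort all start/end points and keep a running count:
Jun 6 08:00 start J46 → 1
Jun 6 11:30 end J46 → 0
Jun 6 11:30 start J54 → 1
Jun 6 12:30 start J48 → 2
Jun 6 14:00 end J54 → 1
Jun 6 14:30 start J47 → 2
Jun 6 16:30 end J48 → 1
Jun 6 17:00 end J47 → 0
Jun 6 18:00 start J49 → 1
Jun 6 22:00 end J49 → 0
Jun 7 03:00 start J51 → 1
Jun 7 03:30 start J50 → 2
Jun 7 06:00 end J50 → 1
Jun 7 06:30 end J51 → 0
Jun 7 08:30 start J52 → 1
Jun 7 10:30 start J53 → 2
Jun 7 11:30 end J52 → 1
Jun 7 13:00 end J53 → 0
Peak is 2, at Jun 6 12:30 (J48, J54).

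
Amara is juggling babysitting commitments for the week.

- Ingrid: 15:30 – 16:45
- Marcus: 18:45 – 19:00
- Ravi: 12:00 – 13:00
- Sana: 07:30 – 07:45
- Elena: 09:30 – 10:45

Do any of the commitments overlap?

No

Sorted by start: Sana, Elena, Ravi, Ingrid, Marcus.
Elena starts after Sana ends; Sana is clear from here.
Ravi starts after Elena ends; Elena is clear from here.
Ingrid starts after Ravi ends; Ravi is clear from here.
Marcus starts after Ingrid ends.
Every pair is clear; the schedule has no overlaps.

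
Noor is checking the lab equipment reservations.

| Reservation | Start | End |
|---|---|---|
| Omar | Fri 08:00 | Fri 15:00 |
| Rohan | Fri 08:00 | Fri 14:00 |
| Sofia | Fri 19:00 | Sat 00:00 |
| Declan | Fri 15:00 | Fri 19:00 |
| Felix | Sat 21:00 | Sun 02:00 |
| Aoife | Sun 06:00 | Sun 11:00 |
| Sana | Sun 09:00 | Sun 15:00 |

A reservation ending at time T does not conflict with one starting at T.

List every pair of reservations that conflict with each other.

Two intervals overlap when each starts before the other ends.
Sorted by start: Omar, Rohan, Declan, Sofia, Felix, Aoife, Sana.
Rohan starts before Omar ends → Omar and Rohan overlap.
Declan starts exactly when Omar ends (back-to-back, no overlap); Omar is clear from here.
Declan starts after Rohan ends; Rohan is clear from here.
Sofia starts exactly when Declan ends (back-to-back, no overlap); Declan is clear from here.
Felix starts after Sofia ends; Sofia is clear from here.
Aoife starts after Felix ends; Felix is clear from here.
Sana starts before Aoife ends → Aoife and Sana overlap.

Aoife & Sana, Omar & Rohan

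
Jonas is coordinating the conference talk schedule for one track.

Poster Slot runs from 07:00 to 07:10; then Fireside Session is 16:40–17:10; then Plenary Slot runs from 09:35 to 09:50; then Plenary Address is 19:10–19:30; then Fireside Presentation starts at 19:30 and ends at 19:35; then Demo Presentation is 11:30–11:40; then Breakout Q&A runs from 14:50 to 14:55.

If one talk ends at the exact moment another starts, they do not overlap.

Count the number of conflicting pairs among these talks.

Two intervals overlap when each starts before the other ends.
Sorted by start: Poster Slot, Plenary Slot, Demo Presentation, Breakout Q&A, Fireside Session, Plenary Address, Fireside Presentation.
Plenary Slot starts after Poster Slot ends; Poster Slot is clear from here.
Demo Presentation starts after Plenary Slot ends; Plenary Slot is clear from here.
Breakout Q&A starts after Demo Presentation ends; Demo Presentation is clear from here.
Fireside Session starts after Breakout Q&A ends; Breakout Q&A is clear from here.
Plenary Address starts after Fireside Session ends; Fireside Session is clear from here.
Fireside Presentation starts exactly when Plenary Address ends (back-to-back, no overlap).
No pair overlaps.

0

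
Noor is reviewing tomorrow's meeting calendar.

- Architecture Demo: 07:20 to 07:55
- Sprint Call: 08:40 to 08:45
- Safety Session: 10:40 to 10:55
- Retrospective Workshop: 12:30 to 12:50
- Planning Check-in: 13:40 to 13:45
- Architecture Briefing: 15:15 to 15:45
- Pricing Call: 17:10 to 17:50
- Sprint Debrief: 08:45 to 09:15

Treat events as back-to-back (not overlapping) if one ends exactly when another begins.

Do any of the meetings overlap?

Check each pair: they overlap iff neither finishes before the other starts.
Sorted by start: Architecture Demo, Sprint Call, Sprint Debrief, Safety Session, Retrospective Workshop, Planning Check-in, Architecture Briefing, Pricing Call.
Sprint Call starts after Architecture Demo ends; Architecture Demo is clear from here.
Sprint Debrief starts exactly when Sprint Call ends (back-to-back, no overlap); Sprint Call is clear from here.
Safety Session starts after Sprint Debrief ends; Sprint Debrief is clear from here.
Retrospective Workshop starts after Safety Session ends; Safety Session is clear from here.
Planning Check-in starts after Retrospective Workshop ends; Retrospective Workshop is clear from here.
Architecture Briefing starts after Planning Check-in ends; Planning Check-in is clear from here.
Pricing Call starts after Architecture Briefing ends.
Every pair is clear; the schedule has no overlaps.

No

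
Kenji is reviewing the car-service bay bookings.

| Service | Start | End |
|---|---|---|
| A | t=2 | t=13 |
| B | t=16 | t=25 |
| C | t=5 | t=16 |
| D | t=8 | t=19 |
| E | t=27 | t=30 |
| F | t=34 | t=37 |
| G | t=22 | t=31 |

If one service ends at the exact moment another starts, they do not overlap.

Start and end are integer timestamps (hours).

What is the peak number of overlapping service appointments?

3

Sort all start/end points and keep a running count:
t=2 start A → 1
t=5 start C → 2
t=8 start D → 3
t=13 end A → 2
t=16 end C → 1
t=16 start B → 2
t=19 end D → 1
t=22 start G → 2
t=25 end B → 1
t=27 start E → 2
t=30 end E → 1
t=31 end G → 0
t=34 start F → 1
t=37 end F → 0
Peak is 3, at t=8 (A, C, D).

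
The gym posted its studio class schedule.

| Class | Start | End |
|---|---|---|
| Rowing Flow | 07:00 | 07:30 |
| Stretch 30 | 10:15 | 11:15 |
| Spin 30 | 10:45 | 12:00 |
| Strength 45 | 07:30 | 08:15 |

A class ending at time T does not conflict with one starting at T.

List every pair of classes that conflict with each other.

Spin 30 & Stretch 30

Two intervals overlap when each starts before the other ends.
Sorted by start: Rowing Flow, Strength 45, Stretch 30, Spin 30.
Strength 45 starts exactly when Rowing Flow ends (back-to-back, no overlap) — done with Rowing Flow.
Stretch 30 starts after Strength 45 ends — done with Strength 45.
Spin 30 starts before Stretch 30 ends → Stretch 30 and Spin 30 overlap.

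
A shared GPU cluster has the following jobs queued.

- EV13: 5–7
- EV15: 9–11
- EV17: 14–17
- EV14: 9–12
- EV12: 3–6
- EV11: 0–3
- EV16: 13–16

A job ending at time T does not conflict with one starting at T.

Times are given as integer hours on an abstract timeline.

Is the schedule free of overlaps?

No

Two intervals overlap when each starts before the other ends.
Sorted by start: EV11, EV12, EV13, EV14, EV15, EV16, EV17.
EV12 starts exactly when EV11 ends (back-to-back, no overlap), so EV11 has no further overlaps.
EV13 starts before EV12 ends → EV12 and EV13 overlap.
That's a conflict, so the schedule is not conflict-free.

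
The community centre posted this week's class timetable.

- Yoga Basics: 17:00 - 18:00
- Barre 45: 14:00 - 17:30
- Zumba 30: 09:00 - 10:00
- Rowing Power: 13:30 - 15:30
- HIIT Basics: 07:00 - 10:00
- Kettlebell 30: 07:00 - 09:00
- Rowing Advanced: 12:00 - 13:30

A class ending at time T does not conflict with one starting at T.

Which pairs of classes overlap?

Sorted by start: HIIT Basics, Kettlebell 30, Zumba 30, Rowing Advanced, Rowing Power, Barre 45, Yoga Basics.
Kettlebell 30 starts before HIIT Basics ends → HIIT Basics and Kettlebell 30 overlap.
Zumba 30 starts before HIIT Basics ends → HIIT Basics and Zumba 30 overlap.
Rowing Advanced starts after HIIT Basics ends; HIIT Basics is clear from here.
Zumba 30 starts exactly when Kettlebell 30 ends (back-to-back, no overlap); Kettlebell 30 is clear from here.
Rowing Advanced starts after Zumba 30 ends; Zumba 30 is clear from here.
Rowing Power starts exactly when Rowing Advanced ends (back-to-back, no overlap); Rowing Advanced is clear from here.
Barre 45 starts before Rowing Power ends → Rowing Power and Barre 45 overlap.
Yoga Basics starts after Rowing Power ends.
Yoga Basics starts before Barre 45 ends → Barre 45 and Yoga Basics overlap.

Barre 45 & Rowing Power, Barre 45 & Yoga Basics, HIIT Basics & Kettlebell 30, HIIT Basics & Zumba 30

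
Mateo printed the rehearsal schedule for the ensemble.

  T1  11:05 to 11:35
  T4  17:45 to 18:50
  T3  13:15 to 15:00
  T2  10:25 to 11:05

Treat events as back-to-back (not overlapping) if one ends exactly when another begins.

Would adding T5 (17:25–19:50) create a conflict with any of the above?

T2: ends 11:05 at or before T5 starts 17:25 → clear.
T1: ends 11:35 at or before T5 starts 17:25 → clear.
T3: ends 15:00 at or before T5 starts 17:25 → clear.
T4: starts 17:45 before T5 ends 19:50, and ends 18:50 after T5 starts 17:25 → overlap.
T5 overlaps T4.

Yes — it overlaps T4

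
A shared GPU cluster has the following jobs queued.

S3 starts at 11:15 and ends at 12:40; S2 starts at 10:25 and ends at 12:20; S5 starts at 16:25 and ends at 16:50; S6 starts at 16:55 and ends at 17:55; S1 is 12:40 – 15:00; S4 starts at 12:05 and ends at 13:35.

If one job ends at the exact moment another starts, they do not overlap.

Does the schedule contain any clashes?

Sorted by start: S2, S3, S4, S1, S5, S6.
S3 starts before S2 ends → S2 and S3 overlap.
That's a conflict, so the schedule is not conflict-free.

Yes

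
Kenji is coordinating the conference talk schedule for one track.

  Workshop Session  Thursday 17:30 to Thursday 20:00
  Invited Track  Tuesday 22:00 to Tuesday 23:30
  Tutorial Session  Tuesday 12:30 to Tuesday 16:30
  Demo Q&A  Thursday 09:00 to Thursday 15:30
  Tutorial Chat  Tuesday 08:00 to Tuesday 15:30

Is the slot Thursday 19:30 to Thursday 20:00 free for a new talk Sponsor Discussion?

No — it overlaps Workshop Session

Tutorial Chat: ends Tuesday 15:30 at or before Sponsor Discussion starts Thursday 19:30 → clear.
Tutorial Session: ends Tuesday 16:30 at or before Sponsor Discussion starts Thursday 19:30 → clear.
Invited Track: ends Tuesday 23:30 at or before Sponsor Discussion starts Thursday 19:30 → clear.
Demo Q&A: ends Thursday 15:30 at or before Sponsor Discussion starts Thursday 19:30 → clear.
Workshop Session: starts Thursday 17:30 before Sponsor Discussion ends Thursday 20:00, and ends Thursday 20:00 after Sponsor Discussion starts Thursday 19:30 → overlap.
Sponsor Discussion overlaps Workshop Session.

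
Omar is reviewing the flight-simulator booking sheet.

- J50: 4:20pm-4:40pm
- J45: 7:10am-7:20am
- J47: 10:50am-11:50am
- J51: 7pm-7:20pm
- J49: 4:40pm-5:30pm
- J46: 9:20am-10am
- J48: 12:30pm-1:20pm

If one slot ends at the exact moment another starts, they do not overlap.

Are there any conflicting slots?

Sorted by start: J45, J46, J47, J48, J50, J49, J51.
J46 starts after J45 ends, so nothing later overlaps J45 either.
J47 starts after J46 ends, so nothing later overlaps J46 either.
J48 starts after J47 ends, so nothing later overlaps J47 either.
J50 starts after J48 ends, so nothing later overlaps J48 either.
J49 starts exactly when J50 ends (back-to-back, no overlap), so nothing later overlaps J50 either.
J51 starts after J49 ends.
Every pair is clear; the schedule has no overlaps.

No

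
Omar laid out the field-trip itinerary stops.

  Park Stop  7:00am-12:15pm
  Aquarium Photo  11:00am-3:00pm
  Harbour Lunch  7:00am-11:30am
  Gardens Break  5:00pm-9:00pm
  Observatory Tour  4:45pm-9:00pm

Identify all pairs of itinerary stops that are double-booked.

Two intervals overlap when each starts before the other ends.
Sorted by start: Park Stop, Harbour Lunch, Aquarium Photo, Observatory Tour, Gardens Break.
Harbour Lunch starts before Park Stop ends → Park Stop and Harbour Lunch overlap.
Aquarium Photo starts before Park Stop ends → Park Stop and Aquarium Photo overlap.
Observatory Tour starts after Park Stop ends; Park Stop is clear from here.
Aquarium Photo starts before Harbour Lunch ends → Harbour Lunch and Aquarium Photo overlap.
Observatory Tour starts after Harbour Lunch ends; Harbour Lunch is clear from here.
Observatory Tour starts after Aquarium Photo ends; Aquarium Photo is clear from here.
Gardens Break starts before Observatory Tour ends → Observatory Tour and Gardens Break overlap.

Aquarium Photo & Harbour Lunch, Aquarium Photo & Park Stop, Gardens Break & Observatory Tour, Harbour Lunch & Park Stop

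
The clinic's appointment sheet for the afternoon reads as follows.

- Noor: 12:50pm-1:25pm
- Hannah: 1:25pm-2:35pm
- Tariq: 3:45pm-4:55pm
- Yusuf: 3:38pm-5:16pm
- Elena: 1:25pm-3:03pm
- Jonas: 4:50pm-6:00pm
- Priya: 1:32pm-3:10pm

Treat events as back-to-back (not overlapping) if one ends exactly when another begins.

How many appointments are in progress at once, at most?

Sweep the timeline, counting +1 at each start and −1 at each end (ends before starts at a tie):
12:50pm start Noor → 1
1:25pm end Noor → 0
1:25pm start Elena → 1
1:25pm start Hannah → 2
1:32pm start Priya → 3
2:35pm end Hannah → 2
3:03pm end Elena → 1
3:10pm end Priya → 0
3:38pm start Yusuf → 1
3:45pm start Tariq → 2
4:50pm start Jonas → 3
4:55pm end Tariq → 2
5:16pm end Yusuf → 1
6:00pm end Jonas → 0
Peak is 3, at 1:32pm (Elena, Hannah, Priya).

3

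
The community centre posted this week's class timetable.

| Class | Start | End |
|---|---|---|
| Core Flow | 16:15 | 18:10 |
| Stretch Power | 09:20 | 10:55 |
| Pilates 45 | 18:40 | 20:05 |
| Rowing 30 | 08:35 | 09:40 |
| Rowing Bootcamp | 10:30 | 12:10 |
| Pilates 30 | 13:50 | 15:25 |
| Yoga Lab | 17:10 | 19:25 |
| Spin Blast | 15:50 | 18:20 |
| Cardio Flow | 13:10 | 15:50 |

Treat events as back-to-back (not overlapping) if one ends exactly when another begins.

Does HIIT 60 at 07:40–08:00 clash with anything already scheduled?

Rowing 30: starts 08:35 at or after HIIT 60 ends 08:00 → clear.
Stretch Power: starts 09:20 at or after HIIT 60 ends 08:00 → clear.
Rowing Bootcamp: starts 10:30 at or after HIIT 60 ends 08:00 → clear.
Cardio Flow: starts 13:10 at or after HIIT 60 ends 08:00 → clear.
Pilates 30: starts 13:50 at or after HIIT 60 ends 08:00 → clear.
Spin Blast: starts 15:50 at or after HIIT 60 ends 08:00 → clear.
Core Flow: starts 16:15 at or after HIIT 60 ends 08:00 → clear.
Yoga Lab: starts 17:10 at or after HIIT 60 ends 08:00 → clear.
Pilates 45: starts 18:40 at or after HIIT 60 ends 08:00 → clear.

No — it doesn't clash with anything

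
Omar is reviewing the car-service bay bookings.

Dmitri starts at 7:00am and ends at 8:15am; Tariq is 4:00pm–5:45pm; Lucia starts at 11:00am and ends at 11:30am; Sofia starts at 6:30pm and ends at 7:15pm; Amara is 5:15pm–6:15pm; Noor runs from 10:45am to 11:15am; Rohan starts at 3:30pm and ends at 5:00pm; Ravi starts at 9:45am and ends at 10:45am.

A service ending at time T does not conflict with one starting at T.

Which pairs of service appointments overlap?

Sorted by start: Dmitri, Ravi, Noor, Lucia, Rohan, Tariq, Amara, Sofia.
Ravi starts after Dmitri ends; Dmitri is clear from here.
Noor starts exactly when Ravi ends (back-to-back, no overlap); Ravi is clear from here.
Lucia starts before Noor ends → Noor and Lucia overlap.
Rohan starts after Noor ends; Noor is clear from here.
Rohan starts after Lucia ends; Lucia is clear from here.
Tariq starts before Rohan ends → Rohan and Tariq overlap.
Amara starts after Rohan ends; Rohan is clear from here.
Amara starts before Tariq ends → Tariq and Amara overlap.
Sofia starts after Tariq ends.
Sofia starts after Amara ends.

Amara & Tariq, Lucia & Noor, Rohan & Tariq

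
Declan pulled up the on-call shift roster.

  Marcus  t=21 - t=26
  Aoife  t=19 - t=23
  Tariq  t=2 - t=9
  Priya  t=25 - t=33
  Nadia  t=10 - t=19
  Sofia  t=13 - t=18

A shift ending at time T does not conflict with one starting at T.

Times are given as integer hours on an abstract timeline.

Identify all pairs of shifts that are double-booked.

Aoife & Marcus, Marcus & Priya, Nadia & Sofia

Sorted by start: Tariq, Nadia, Sofia, Aoife, Marcus, Priya.
Nadia starts after Tariq ends, so nothing later overlaps Tariq either.
Sofia starts before Nadia ends → Nadia and Sofia overlap.
Aoife starts exactly when Nadia ends (back-to-back, no overlap), so nothing later overlaps Nadia either.
Aoife starts after Sofia ends, so nothing later overlaps Sofia either.
Marcus starts before Aoife ends → Aoife and Marcus overlap.
Priya starts after Aoife ends.
Priya starts before Marcus ends → Marcus and Priya overlap.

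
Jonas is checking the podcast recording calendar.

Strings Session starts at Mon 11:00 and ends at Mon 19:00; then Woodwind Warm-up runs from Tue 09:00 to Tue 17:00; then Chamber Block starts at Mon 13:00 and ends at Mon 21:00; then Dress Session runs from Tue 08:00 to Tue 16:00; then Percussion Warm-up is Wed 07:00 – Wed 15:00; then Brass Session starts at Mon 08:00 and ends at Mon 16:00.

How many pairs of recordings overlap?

4

Sorted by start: Brass Session, Strings Session, Chamber Block, Dress Session, Woodwind Warm-up, Percussion Warm-up.
Strings Session starts before Brass Session ends → Brass Session and Strings Session overlap.
Chamber Block starts before Brass Session ends → Brass Session and Chamber Block overlap.
Dress Session starts after Brass Session ends, so nothing later overlaps Brass Session either.
Chamber Block starts before Strings Session ends → Strings Session and Chamber Block overlap.
Dress Session starts after Strings Session ends, so nothing later overlaps Strings Session either.
Dress Session starts after Chamber Block ends, so nothing later overlaps Chamber Block either.
Woodwind Warm-up starts before Dress Session ends → Dress Session and Woodwind Warm-up overlap.
Percussion Warm-up starts after Dress Session ends.
Percussion Warm-up starts after Woodwind Warm-up ends.
Overlapping pairs: Brass Session & Chamber Block, Brass Session & Strings Session, Chamber Block & Strings Session, Dress Session & Woodwind Warm-up — 4 in total.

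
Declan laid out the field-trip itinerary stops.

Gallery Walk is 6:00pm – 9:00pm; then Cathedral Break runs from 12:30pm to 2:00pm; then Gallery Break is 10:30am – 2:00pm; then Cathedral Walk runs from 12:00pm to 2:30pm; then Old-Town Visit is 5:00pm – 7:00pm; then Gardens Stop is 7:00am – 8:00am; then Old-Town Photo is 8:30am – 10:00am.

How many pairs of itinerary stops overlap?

Two intervals overlap when each starts before the other ends.
Sorted by start: Gardens Stop, Old-Town Photo, Gallery Break, Cathedral Walk, Cathedral Break, Old-Town Visit, Gallery Walk.
Old-Town Photo starts after Gardens Stop ends — done with Gardens Stop.
Gallery Break starts after Old-Town Photo ends — done with Old-Town Photo.
Cathedral Walk starts before Gallery Break ends → Gallery Break and Cathedral Walk overlap.
Cathedral Break starts before Gallery Break ends → Gallery Break and Cathedral Break overlap.
Old-Town Visit starts after Gallery Break ends — done with Gallery Break.
Cathedral Break starts before Cathedral Walk ends → Cathedral Walk and Cathedral Break overlap.
Old-Town Visit starts after Cathedral Walk ends — done with Cathedral Walk.
Old-Town Visit starts after Cathedral Break ends — done with Cathedral Break.
Gallery Walk starts before Old-Town Visit ends → Old-Town Visit and Gallery Walk overlap.
Overlapping pairs: Cathedral Break & Cathedral Walk, Cathedral Break & Gallery Break, Cathedral Walk & Gallery Break, Gallery Walk & Old-Town Visit — 4 in total.

4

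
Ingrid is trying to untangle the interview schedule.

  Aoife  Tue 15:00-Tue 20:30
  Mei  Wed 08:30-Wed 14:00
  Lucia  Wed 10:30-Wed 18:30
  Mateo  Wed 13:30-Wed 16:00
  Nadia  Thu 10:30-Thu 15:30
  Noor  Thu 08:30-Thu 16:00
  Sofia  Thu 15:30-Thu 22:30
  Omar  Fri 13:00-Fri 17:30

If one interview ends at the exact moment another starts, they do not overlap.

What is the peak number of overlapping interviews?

3

Walk through starts and ends in time order (an end at T is processed before a start at T):
Tue 15:00 start Aoife → 1
Tue 20:30 end Aoife → 0
Wed 08:30 start Mei → 1
Wed 10:30 start Lucia → 2
Wed 13:30 start Mateo → 3
Wed 14:00 end Mei → 2
Wed 16:00 end Mateo → 1
Wed 18:30 end Lucia → 0
Thu 08:30 start Noor → 1
Thu 10:30 start Nadia → 2
Thu 15:30 end Nadia → 1
Thu 15:30 start Sofia → 2
Thu 16:00 end Noor → 1
Thu 22:30 end Sofia → 0
Fri 13:00 start Omar → 1
Fri 17:30 end Omar → 0
Peak is 3, at Wed 13:30 (Lucia, Mateo, Mei).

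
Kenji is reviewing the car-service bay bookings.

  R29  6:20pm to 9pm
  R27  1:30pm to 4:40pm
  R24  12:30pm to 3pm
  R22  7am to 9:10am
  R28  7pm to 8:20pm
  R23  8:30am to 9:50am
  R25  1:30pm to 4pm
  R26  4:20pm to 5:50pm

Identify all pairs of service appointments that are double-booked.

Sorted by start: R22, R23, R24, R25, R27, R26, R29, R28.
R23 starts before R22 ends → R22 and R23 overlap.
R24 starts after R22 ends; R22 is clear from here.
R24 starts after R23 ends; R23 is clear from here.
R25 starts before R24 ends → R24 and R25 overlap.
R27 starts before R24 ends → R24 and R27 overlap.
R26 starts after R24 ends; R24 is clear from here.
R27 starts before R25 ends → R25 and R27 overlap.
R26 starts after R25 ends; R25 is clear from here.
R26 starts before R27 ends → R27 and R26 overlap.
R29 starts after R27 ends; R27 is clear from here.
R29 starts after R26 ends; R26 is clear from here.
R28 starts before R29 ends → R29 and R28 overlap.

R22 & R23, R24 & R25, R24 & R27, R25 & R27, R26 & R27, R28 & R29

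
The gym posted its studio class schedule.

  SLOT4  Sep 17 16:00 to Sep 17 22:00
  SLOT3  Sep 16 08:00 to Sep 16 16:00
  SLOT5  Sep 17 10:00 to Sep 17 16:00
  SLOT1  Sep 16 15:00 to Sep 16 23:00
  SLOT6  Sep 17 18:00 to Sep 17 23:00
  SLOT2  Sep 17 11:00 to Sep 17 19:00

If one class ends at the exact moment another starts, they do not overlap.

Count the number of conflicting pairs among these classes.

5

Sorted by start: SLOT3, SLOT1, SLOT5, SLOT2, SLOT4, SLOT6.
SLOT1 starts before SLOT3 ends → SLOT3 and SLOT1 overlap.
SLOT5 starts after SLOT3 ends, so nothing later overlaps SLOT3 either.
SLOT5 starts after SLOT1 ends, so nothing later overlaps SLOT1 either.
SLOT2 starts before SLOT5 ends → SLOT5 and SLOT2 overlap.
SLOT4 starts exactly when SLOT5 ends (back-to-back, no overlap), so nothing later overlaps SLOT5 either.
SLOT4 starts before SLOT2 ends → SLOT2 and SLOT4 overlap.
SLOT6 starts before SLOT2 ends → SLOT2 and SLOT6 overlap.
SLOT6 starts before SLOT4 ends → SLOT4 and SLOT6 overlap.
Overlapping pairs: SLOT1 & SLOT3, SLOT2 & SLOT4, SLOT2 & SLOT5, SLOT2 & SLOT6, SLOT4 & SLOT6 — 5 in total.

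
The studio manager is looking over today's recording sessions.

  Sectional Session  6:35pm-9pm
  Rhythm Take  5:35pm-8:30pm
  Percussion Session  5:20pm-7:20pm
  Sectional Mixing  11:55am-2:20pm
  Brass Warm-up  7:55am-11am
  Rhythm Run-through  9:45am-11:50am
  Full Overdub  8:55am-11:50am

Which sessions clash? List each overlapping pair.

Brass Warm-up & Full Overdub, Brass Warm-up & Rhythm Run-through, Full Overdub & Rhythm Run-through, Percussion Session & Rhythm Take, Percussion Session & Sectional Session, Rhythm Take & Sectional Session

Check each pair: they overlap iff neither finishes before the other starts.
Sorted by start: Brass Warm-up, Full Overdub, Rhythm Run-through, Sectional Mixing, Percussion Session, Rhythm Take, Sectional Session.
Full Overdub starts before Brass Warm-up ends → Brass Warm-up and Full Overdub overlap.
Rhythm Run-through starts before Brass Warm-up ends → Brass Warm-up and Rhythm Run-through overlap.
Sectional Mixing starts after Brass Warm-up ends, so Brass Warm-up has no further overlaps.
Rhythm Run-through starts before Full Overdub ends → Full Overdub and Rhythm Run-through overlap.
Sectional Mixing starts after Full Overdub ends, so Full Overdub has no further overlaps.
Sectional Mixing starts after Rhythm Run-through ends, so Rhythm Run-through has no further overlaps.
Percussion Session starts after Sectional Mixing ends, so Sectional Mixing has no further overlaps.
Rhythm Take starts before Percussion Session ends → Percussion Session and Rhythm Take overlap.
Sectional Session starts before Percussion Session ends → Percussion Session and Sectional Session overlap.
Sectional Session starts before Rhythm Take ends → Rhythm Take and Sectional Session overlap.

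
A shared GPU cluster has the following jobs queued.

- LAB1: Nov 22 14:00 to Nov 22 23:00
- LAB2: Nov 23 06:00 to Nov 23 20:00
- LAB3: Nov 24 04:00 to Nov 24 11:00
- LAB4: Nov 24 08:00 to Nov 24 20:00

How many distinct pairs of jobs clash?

Sorted by start: LAB1, LAB2, LAB3, LAB4.
LAB2 starts after LAB1 ends, so LAB1 has no further overlaps.
LAB3 starts after LAB2 ends, so LAB2 has no further overlaps.
LAB4 starts before LAB3 ends → LAB3 and LAB4 overlap.
Overlapping pairs: LAB3 & LAB4 — 1 in total.

1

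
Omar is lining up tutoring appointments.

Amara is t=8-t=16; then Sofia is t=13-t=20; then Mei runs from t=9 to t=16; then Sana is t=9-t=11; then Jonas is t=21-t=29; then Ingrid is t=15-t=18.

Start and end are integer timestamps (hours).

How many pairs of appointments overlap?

Check each pair: they overlap iff neither finishes before the other starts.
Sorted by start: Amara, Sana, Mei, Sofia, Ingrid, Jonas.
Sana starts before Amara ends → Amara and Sana overlap.
Mei starts before Amara ends → Amara and Mei overlap.
Sofia starts before Amara ends → Amara and Sofia overlap.
Ingrid starts before Amara ends → Amara and Ingrid overlap.
Jonas starts after Amara ends.
Mei starts before Sana ends → Sana and Mei overlap.
Sofia starts after Sana ends; Sana is clear from here.
Sofia starts before Mei ends → Mei and Sofia overlap.
Ingrid starts before Mei ends → Mei and Ingrid overlap.
Jonas starts after Mei ends.
Ingrid starts before Sofia ends → Sofia and Ingrid overlap.
Jonas starts after Sofia ends.
Jonas starts after Ingrid ends.
Overlapping pairs: Amara & Ingrid, Amara & Mei, Amara & Sana, Amara & Sofia, Ingrid & Mei, Ingrid & Sofia, Mei & Sana, Mei & Sofia — 8 in total.

8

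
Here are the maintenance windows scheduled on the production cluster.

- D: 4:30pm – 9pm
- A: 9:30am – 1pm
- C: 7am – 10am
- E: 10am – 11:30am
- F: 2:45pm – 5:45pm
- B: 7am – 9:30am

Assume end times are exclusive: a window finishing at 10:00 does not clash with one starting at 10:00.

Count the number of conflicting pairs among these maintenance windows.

Sorted by start: B, C, A, E, F, D.
C starts before B ends → B and C overlap.
A starts exactly when B ends (back-to-back, no overlap) — done with B.
A starts before C ends → C and A overlap.
E starts exactly when C ends (back-to-back, no overlap) — done with C.
E starts before A ends → A and E overlap.
F starts after A ends — done with A.
F starts after E ends — done with E.
D starts before F ends → F and D overlap.
Overlapping pairs: A & C, A & E, B & C, D & F — 4 in total.

4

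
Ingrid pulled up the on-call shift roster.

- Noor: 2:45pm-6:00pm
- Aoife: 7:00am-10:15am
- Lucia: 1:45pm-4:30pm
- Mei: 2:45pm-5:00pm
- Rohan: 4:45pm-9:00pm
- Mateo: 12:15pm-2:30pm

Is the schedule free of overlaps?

No

Check each pair: they overlap iff neither finishes before the other starts.
Sorted by start: Aoife, Mateo, Lucia, Mei, Noor, Rohan.
Mateo starts after Aoife ends, so nothing later overlaps Aoife either.
Lucia starts before Mateo ends → Mateo and Lucia overlap.
That's a conflict, so the schedule is not conflict-free.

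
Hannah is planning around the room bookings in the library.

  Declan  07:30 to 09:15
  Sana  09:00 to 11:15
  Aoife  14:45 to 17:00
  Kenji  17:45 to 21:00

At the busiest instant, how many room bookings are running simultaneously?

2

Sort all start/end points and keep a running count:
07:30 start Declan → 1
09:00 start Sana → 2
09:15 end Declan → 1
11:15 end Sana → 0
14:45 start Aoife → 1
17:00 end Aoife → 0
17:45 start Kenji → 1
21:00 end Kenji → 0
Peak is 2, at 09:00 (Declan, Sana).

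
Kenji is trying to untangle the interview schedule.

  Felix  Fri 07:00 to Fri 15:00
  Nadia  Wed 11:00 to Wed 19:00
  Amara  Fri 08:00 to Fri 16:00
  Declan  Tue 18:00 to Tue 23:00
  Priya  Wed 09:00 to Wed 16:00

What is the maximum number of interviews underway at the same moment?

2

Sort all start/end points and keep a running count:
Tue 18:00 start Declan → 1
Tue 23:00 end Declan → 0
Wed 09:00 start Priya → 1
Wed 11:00 start Nadia → 2
Wed 16:00 end Priya → 1
Wed 19:00 end Nadia → 0
Fri 07:00 start Felix → 1
Fri 08:00 start Amara → 2
Fri 15:00 end Felix → 1
Fri 16:00 end Amara → 0
Peak is 2, at Wed 11:00 (Nadia, Priya).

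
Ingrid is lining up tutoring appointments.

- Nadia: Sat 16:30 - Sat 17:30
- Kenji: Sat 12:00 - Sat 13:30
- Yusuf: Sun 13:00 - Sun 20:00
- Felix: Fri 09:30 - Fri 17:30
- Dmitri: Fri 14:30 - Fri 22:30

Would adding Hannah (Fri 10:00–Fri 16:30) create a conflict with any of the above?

Felix: starts Fri 09:30 before Hannah ends Fri 16:30, and ends Fri 17:30 after Hannah starts Fri 10:00 → overlap.
Dmitri: starts Fri 14:30 before Hannah ends Fri 16:30, and ends Fri 22:30 after Hannah starts Fri 10:00 → overlap.
Kenji: starts Sat 12:00 at or after Hannah ends Fri 16:30 → clear.
Nadia: starts Sat 16:30 at or after Hannah ends Fri 16:30 → clear.
Yusuf: starts Sun 13:00 at or after Hannah ends Fri 16:30 → clear.
Hannah overlaps Dmitri, Felix.

Yes — it overlaps Dmitri, Felix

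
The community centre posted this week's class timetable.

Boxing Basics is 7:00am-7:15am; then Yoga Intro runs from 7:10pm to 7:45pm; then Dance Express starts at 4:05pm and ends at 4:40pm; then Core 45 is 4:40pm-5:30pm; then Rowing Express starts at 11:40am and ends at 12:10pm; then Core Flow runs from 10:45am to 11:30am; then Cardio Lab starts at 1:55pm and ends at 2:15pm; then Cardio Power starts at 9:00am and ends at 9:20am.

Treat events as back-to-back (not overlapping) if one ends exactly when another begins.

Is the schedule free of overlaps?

Sorted by start: Boxing Basics, Cardio Power, Core Flow, Rowing Express, Cardio Lab, Dance Express, Core 45, Yoga Intro.
Cardio Power starts after Boxing Basics ends — done with Boxing Basics.
Core Flow starts after Cardio Power ends — done with Cardio Power.
Rowing Express starts after Core Flow ends — done with Core Flow.
Cardio Lab starts after Rowing Express ends — done with Rowing Express.
Dance Express starts after Cardio Lab ends — done with Cardio Lab.
Core 45 starts exactly when Dance Express ends (back-to-back, no overlap) — done with Dance Express.
Yoga Intro starts after Core 45 ends.
Every pair is clear; the schedule has no overlaps.

Yes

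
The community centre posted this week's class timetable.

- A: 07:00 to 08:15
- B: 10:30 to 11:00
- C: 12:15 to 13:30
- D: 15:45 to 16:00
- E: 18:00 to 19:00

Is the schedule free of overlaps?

Yes

Two intervals overlap when each starts before the other ends.
Sorted by start: A, B, C, D, E.
B starts after A ends; A is clear from here.
C starts after B ends; B is clear from here.
D starts after C ends; C is clear from here.
E starts after D ends.
Every pair is clear; the schedule has no overlaps.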